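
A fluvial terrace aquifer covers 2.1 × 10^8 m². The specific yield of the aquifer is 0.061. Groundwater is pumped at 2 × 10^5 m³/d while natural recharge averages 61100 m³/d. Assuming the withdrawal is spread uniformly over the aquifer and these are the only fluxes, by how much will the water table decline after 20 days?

Net abstraction = 2 × 10^5 − 61100 = 1.389 × 10^5 m³/d
ΔV = Q × t = 1.389 × 10^5 m³/d × 20 d = 2.778 × 10^6 m³
Δh = ΔV / (Sy × A) = 2.778 × 10^6 / (0.061 × 2.1 × 10^8) = 0.2169 m

Δh ≈ 0.217 m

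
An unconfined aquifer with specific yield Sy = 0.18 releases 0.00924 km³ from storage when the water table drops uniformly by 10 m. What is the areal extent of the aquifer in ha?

A ≈ 513 ha

ΔV = 0.00924 km³ = 9.24 × 10^6 m³
A = ΔV / (Sy × Δh) = 9.24 × 10^6 / (0.18 × 10) = 5.133 × 10^6 m²
A = 5.133 × 10^6 m² = 513.3 ha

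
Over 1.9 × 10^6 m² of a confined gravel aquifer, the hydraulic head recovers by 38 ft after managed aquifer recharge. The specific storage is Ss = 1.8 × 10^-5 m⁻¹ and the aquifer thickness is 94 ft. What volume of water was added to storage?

ΔV ≈ 11300 m³

b = 94 ft = 28.65 m
S = Ss × b = 1.8 × 10^-5 m⁻¹ × 28.65 m = 5.157 × 10^-4
Δh = 38 ft = 11.58 m
ΔV = S × A × Δh = 5.157 × 10^-4 × 1.9 × 10^6 m² × 11.58 m = 11350 m³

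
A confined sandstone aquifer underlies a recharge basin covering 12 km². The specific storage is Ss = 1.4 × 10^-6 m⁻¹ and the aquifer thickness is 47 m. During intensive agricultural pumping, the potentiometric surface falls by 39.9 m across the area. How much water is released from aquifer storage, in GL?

ΔV ≈ 0.0315 GL

S = Ss × b = 1.4 × 10^-6 m⁻¹ × 47 m = 6.58 × 10^-5
A = 12 km² = 1.2 × 10^7 m²
ΔV = S × A × Δh = 6.58 × 10^-5 × 1.2 × 10^7 m² × 39.9 m = 31510 m³
ΔV = 31510 m³ = 0.03151 GL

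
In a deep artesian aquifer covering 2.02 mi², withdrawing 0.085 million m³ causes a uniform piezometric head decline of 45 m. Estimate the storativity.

S ≈ 3.6 × 10^-4

A = 2.02 mi² = 5.232 × 10^6 m²
ΔV = 0.085 million m³ = 85000 m³
S = ΔV / (A × Δh) = 85000 m³ / (5.232 × 10^6 m² × 45 m) = 3.61 × 10^-4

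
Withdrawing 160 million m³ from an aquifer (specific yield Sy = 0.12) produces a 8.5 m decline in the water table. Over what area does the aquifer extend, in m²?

A ≈ 1.57 × 10^8 m²

ΔV = 160 million m³ = 1.6 × 10^8 m³
A = ΔV / (Sy × Δh) = 1.6 × 10^8 / (0.12 × 8.5) = 1.569 × 10^8 m²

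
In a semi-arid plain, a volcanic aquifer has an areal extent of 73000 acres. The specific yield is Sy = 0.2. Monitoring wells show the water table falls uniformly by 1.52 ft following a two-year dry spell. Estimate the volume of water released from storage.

A = 73000 acres = 2.954 × 10^8 m²
Δh = 1.52 ft = 0.4633 m
ΔV = Sy × A × Δh = 0.2 × 2.954 × 10^8 m² × 0.4633 m = 2.737 × 10^7 m³

ΔV ≈ 2.74 × 10^7 m³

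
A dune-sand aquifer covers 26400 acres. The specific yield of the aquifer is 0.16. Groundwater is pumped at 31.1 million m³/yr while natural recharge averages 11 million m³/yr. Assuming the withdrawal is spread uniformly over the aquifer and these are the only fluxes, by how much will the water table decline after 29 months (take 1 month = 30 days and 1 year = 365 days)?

A = 26400 acres = 1.068 × 10^8 m²
Net abstraction = 31.1 − 11 = 20.1 million m³/yr
Q_net = 20.1 million m³/yr = 55070 m³/d
t = 29 months = 870 d
ΔV = Q × t = 55070 m³/d × 870 d = 4.791 × 10^7 m³
Δh = ΔV / (Sy × A) = 4.791 × 10^7 / (0.16 × 1.068 × 10^8) = 2.803 m

Δh ≈ 2.8 m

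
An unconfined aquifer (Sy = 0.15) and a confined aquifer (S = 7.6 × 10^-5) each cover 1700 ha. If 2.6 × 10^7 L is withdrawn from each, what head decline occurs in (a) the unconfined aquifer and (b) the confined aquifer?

A = 1700 ha = 1.7 × 10^7 m²
ΔV = 2.6 × 10^7 L = 26000 m³
Unconfined: Δh_u = ΔV/(Sy·A) = 26000/(0.15 × 1.7 × 10^7) = 0.0102 m
Confined: Δh_c = ΔV/(S·A) = 26000/(7.6 × 10^-5 × 1.7 × 10^7) = 20.12 m

Δh_u ≈ 0.0102 m; Δh_c ≈ 20.1 m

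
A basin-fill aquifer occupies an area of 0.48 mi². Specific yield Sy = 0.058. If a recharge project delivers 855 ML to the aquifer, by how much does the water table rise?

Δh ≈ 11.9 m

A = 0.48 mi² = 1.243 × 10^6 m²
ΔV = 855 ML = 8.55 × 10^5 m³
Δh = ΔV / (Sy × A) = 8.55 × 10^5 m³ / (0.058 × 1.243 × 10^6 m²) = 11.86 m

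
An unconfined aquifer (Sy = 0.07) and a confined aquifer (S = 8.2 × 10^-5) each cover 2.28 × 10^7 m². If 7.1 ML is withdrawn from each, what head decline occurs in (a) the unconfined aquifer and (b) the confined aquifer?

Δh_u ≈ 0.00445 m; Δh_c ≈ 3.8 m

ΔV = 7.1 ML = 7100 m³
Unconfined: Δh_u = ΔV/(Sy·A) = 7100/(0.07 × 2.28 × 10^7) = 0.004449 m
Confined: Δh_c = ΔV/(S·A) = 7100/(8.2 × 10^-5 × 2.28 × 10^7) = 3.798 m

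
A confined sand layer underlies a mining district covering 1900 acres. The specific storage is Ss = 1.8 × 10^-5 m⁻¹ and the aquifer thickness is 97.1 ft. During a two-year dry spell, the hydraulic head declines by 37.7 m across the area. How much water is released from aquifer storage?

b = 97.1 ft = 29.6 m
S = Ss × b = 1.8 × 10^-5 m⁻¹ × 29.6 m = 5.327 × 10^-4
A = 1900 acres = 7.689 × 10^6 m²
ΔV = S × A × Δh = 5.327 × 10^-4 × 7.689 × 10^6 m² × 37.7 m = 1.544 × 10^5 m³

ΔV ≈ 1.54 × 10^5 m³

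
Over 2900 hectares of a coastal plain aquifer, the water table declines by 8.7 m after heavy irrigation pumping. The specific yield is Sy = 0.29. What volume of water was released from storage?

ΔV ≈ 7.32 × 10^7 m³

A = 2900 hectares = 2.9 × 10^7 m²
ΔV = Sy × A × Δh = 0.29 × 2.9 × 10^7 m² × 8.7 m = 7.317 × 10^7 m³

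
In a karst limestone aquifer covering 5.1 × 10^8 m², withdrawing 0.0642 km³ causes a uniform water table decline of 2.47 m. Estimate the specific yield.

Sy ≈ 0.051

ΔV = 0.0642 km³ = 6.42 × 10^7 m³
Sy = ΔV / (A × Δh) = 6.42 × 10^7 m³ / (5.1 × 10^8 m² × 2.47 m) = 0.05096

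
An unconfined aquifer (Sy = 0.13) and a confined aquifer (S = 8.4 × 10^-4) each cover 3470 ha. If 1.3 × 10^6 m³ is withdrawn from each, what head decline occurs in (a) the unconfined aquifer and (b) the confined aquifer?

A = 3470 ha = 3.47 × 10^7 m²
Unconfined: Δh_u = ΔV/(Sy·A) = 1.3 × 10^6/(0.13 × 3.47 × 10^7) = 0.2882 m
Confined: Δh_c = ΔV/(S·A) = 1.3 × 10^6/(8.4 × 10^-4 × 3.47 × 10^7) = 44.6 m

Δh_u ≈ 0.288 m; Δh_c ≈ 44.6 m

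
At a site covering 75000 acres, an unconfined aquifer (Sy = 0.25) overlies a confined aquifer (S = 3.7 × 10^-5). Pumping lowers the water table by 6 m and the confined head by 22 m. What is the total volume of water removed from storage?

ΔV ≈ 4.56 × 10^8 m³

A = 75000 acres = 3.035 × 10^8 m²
Unconfined: ΔV_u = Sy × A × Δh_u = 0.25 × 3.035 × 10^8 × 6 = 4.553 × 10^8 m³
Confined: ΔV_c = S × A × Δh_c = 3.7 × 10^-5 × 3.035 × 10^8 × 22 = 2.471 × 10^5 m³
Total ΔV = 4.553 × 10^8 + 2.471 × 10^5 = 4.555 × 10^8 m³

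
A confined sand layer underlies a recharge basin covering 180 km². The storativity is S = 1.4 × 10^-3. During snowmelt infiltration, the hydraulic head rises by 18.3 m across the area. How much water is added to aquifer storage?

A = 180 km² = 1.8 × 10^8 m²
ΔV = S × A × Δh = 0.0014 × 1.8 × 10^8 m² × 18.3 m = 4.612 × 10^6 m³

ΔV ≈ 4.61 × 10^6 m³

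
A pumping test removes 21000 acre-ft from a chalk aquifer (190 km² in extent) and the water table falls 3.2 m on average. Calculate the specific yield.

Sy ≈ 0.043

A = 190 km² = 1.9 × 10^8 m²
ΔV = 21000 acre-ft = 2.59 × 10^7 m³
Sy = ΔV / (A × Δh) = 2.59 × 10^7 m³ / (1.9 × 10^8 m² × 3.2 m) = 0.0426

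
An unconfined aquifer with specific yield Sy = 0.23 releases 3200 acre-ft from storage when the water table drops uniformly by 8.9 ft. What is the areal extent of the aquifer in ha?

A ≈ 633 ha

Δh = 8.9 ft = 2.713 m
ΔV = 3200 acre-ft = 3.947 × 10^6 m³
A = ΔV / (Sy × Δh) = 3.947 × 10^6 / (0.23 × 2.713) = 6.326 × 10^6 m²
A = 6.326 × 10^6 m² = 632.6 ha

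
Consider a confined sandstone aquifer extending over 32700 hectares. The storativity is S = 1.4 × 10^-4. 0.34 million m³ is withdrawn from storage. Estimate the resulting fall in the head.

A = 32700 hectares = 3.27 × 10^8 m²
ΔV = 0.34 million m³ = 3.4 × 10^5 m³
Δh = ΔV / (S × A) = 3.4 × 10^5 m³ / (1.4 × 10^-4 × 3.27 × 10^8 m²) = 7.427 m

Δh ≈ 7.43 m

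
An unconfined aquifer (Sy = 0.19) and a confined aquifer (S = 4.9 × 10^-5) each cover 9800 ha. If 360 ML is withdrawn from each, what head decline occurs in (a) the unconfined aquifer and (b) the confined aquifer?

Δh_u ≈ 0.0193 m; Δh_c ≈ 75 m

A = 9800 ha = 9.8 × 10^7 m²
ΔV = 360 ML = 3.6 × 10^5 m³
Unconfined: Δh_u = ΔV/(Sy·A) = 3.6 × 10^5/(0.19 × 9.8 × 10^7) = 0.01933 m
Confined: Δh_c = ΔV/(S·A) = 3.6 × 10^5/(4.9 × 10^-5 × 9.8 × 10^7) = 74.97 m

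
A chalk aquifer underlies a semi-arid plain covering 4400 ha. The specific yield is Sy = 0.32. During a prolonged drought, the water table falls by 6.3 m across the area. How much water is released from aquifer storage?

ΔV ≈ 8.87 × 10^7 m³

A = 4400 ha = 4.4 × 10^7 m²
ΔV = Sy × A × Δh = 0.32 × 4.4 × 10^7 m² × 6.3 m = 8.87 × 10^7 m³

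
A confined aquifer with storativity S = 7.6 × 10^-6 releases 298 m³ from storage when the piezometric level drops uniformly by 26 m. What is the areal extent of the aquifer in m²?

A = ΔV / (S × Δh) = 298 / (7.6 × 10^-6 × 26) = 1.508 × 10^6 m²

A ≈ 1.51 × 10^6 m²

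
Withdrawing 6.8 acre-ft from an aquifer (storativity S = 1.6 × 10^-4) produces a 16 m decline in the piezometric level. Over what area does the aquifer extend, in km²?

A ≈ 3.28 km²

ΔV = 6.8 acre-ft = 8388 m³
A = ΔV / (S × Δh) = 8388 / (1.6 × 10^-4 × 16) = 3.276 × 10^6 m²
A = 3.276 × 10^6 m² = 3.276 km²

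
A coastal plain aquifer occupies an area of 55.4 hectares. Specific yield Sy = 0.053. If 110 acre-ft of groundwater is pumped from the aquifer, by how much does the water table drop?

Δh ≈ 4.62 m

A = 55.4 hectares = 5.54 × 10^5 m²
ΔV = 110 acre-ft = 1.357 × 10^5 m³
Δh = ΔV / (Sy × A) = 1.357 × 10^5 m³ / (0.053 × 5.54 × 10^5 m²) = 4.621 m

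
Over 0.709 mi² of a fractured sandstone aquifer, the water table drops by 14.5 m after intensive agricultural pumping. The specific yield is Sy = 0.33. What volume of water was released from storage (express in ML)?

A = 0.709 mi² = 1.836 × 10^6 m²
ΔV = Sy × A × Δh = 0.33 × 1.836 × 10^6 m² × 14.5 m = 8.787 × 10^6 m³
ΔV = 8.787 × 10^6 m³ = 8787 ML

ΔV ≈ 8790 ML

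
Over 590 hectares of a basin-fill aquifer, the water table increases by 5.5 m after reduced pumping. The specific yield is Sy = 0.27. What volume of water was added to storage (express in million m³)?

A = 590 hectares = 5.9 × 10^6 m²
ΔV = Sy × A × Δh = 0.27 × 5.9 × 10^6 m² × 5.5 m = 8.761 × 10^6 m³
ΔV = 8.761 × 10^6 m³ = 8.761 million m³

ΔV ≈ 8.76 million m³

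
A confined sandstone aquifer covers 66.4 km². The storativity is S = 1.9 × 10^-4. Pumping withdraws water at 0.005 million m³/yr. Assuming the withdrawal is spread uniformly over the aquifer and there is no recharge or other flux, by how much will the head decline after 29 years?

A = 66.4 km² = 6.64 × 10^7 m²
Q = 0.005 million m³/yr = 13.7 m³/d
t = 29 years = 10580 d
ΔV = Q × t = 13.7 m³/d × 10580 d = 1.45 × 10^5 m³
Δh = ΔV / (S × A) = 1.45 × 10^5 / (1.9 × 10^-4 × 6.64 × 10^7) = 11.49 m

Δh ≈ 11.5 m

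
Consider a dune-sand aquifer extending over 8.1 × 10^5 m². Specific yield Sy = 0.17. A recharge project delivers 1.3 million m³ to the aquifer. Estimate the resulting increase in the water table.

Δh ≈ 9.44 m

ΔV = 1.3 million m³ = 1.3 × 10^6 m³
Δh = ΔV / (Sy × A) = 1.3 × 10^6 m³ / (0.17 × 8.1 × 10^5 m²) = 9.441 m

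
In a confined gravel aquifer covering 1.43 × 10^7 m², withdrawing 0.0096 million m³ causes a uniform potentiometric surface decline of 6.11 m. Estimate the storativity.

S ≈ 1.1 × 10^-4

ΔV = 0.0096 million m³ = 9600 m³
S = ΔV / (A × Δh) = 9600 m³ / (1.43 × 10^7 m² × 6.11 m) = 1.099 × 10^-4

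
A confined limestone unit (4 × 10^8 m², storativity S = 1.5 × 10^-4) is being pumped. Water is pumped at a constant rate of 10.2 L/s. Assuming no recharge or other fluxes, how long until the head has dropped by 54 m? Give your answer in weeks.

t ≈ 525 weeks

ΔV = S × A × Δh = 1.5 × 10^-4 × 4 × 10^8 × 54 = 3.24 × 10^6 m³
Q = 10.2 L/s = 881.3 m³/d
t = ΔV / Q = 3.24 × 10^6 m³ / 881.3 m³/d = 3676 d
t = 3676 d ≈ 525.2 weeks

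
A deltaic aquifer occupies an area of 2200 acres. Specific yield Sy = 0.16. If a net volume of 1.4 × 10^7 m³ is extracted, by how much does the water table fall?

Δh ≈ 9.83 m

A = 2200 acres = 8.903 × 10^6 m²
Δh = ΔV / (Sy × A) = 1.4 × 10^7 m³ / (0.16 × 8.903 × 10^6 m²) = 9.828 m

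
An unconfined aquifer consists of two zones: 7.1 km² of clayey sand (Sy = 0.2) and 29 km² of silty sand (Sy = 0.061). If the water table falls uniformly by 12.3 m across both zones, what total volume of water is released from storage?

ΔV ≈ 3.92 × 10^7 m³

A₁ = 7.1 km² = 7.1 × 10^6 m²; A₂ = 29 km² = 2.9 × 10^7 m²
ΔV₁ = 0.2 × 7.1 × 10^6 × 12.3 = 1.747 × 10^7 m³
ΔV₂ = 0.061 × 2.9 × 10^7 × 12.3 = 2.176 × 10^7 m³
ΔV = ΔV₁ + ΔV₂ = 3.922 × 10^7 m³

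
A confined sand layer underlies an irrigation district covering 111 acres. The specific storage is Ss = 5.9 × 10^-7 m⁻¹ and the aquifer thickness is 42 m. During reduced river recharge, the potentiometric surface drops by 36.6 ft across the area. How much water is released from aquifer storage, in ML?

S = Ss × b = 5.9 × 10^-7 m⁻¹ × 42 m = 2.478 × 10^-5
A = 111 acres = 4.492 × 10^5 m²
Δh = 36.6 ft = 11.16 m
ΔV = S × A × Δh = 2.478 × 10^-5 × 4.492 × 10^5 m² × 11.16 m = 124.2 m³
ΔV = 124.2 m³ = 0.1242 ML

ΔV ≈ 0.124 ML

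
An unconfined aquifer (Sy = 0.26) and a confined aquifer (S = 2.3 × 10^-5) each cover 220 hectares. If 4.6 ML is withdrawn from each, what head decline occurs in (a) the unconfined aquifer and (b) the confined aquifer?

Δh_u ≈ 0.00804 m; Δh_c ≈ 90.9 m

A = 220 hectares = 2.2 × 10^6 m²
ΔV = 4.6 ML = 4600 m³
Unconfined: Δh_u = ΔV/(Sy·A) = 4600/(0.26 × 2.2 × 10^6) = 0.008042 m
Confined: Δh_c = ΔV/(S·A) = 4600/(2.3 × 10^-5 × 2.2 × 10^6) = 90.91 m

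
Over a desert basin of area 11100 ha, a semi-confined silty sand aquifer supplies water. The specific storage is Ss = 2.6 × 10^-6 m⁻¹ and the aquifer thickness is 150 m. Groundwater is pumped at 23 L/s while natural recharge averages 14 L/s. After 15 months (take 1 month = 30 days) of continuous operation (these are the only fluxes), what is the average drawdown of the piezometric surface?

Δh ≈ 8.08 m

S = Ss × b = 2.6 × 10^-6 m⁻¹ × 150 m = 3.9 × 10^-4
A = 11100 ha = 1.11 × 10^8 m²
Net abstraction = 23 − 14 = 9 L/s
Q_net = 9 L/s = 777.6 m³/d
t = 15 months = 450 d
ΔV = Q × t = 777.6 m³/d × 450 d = 3.499 × 10^5 m³
Δh = ΔV / (S × A) = 3.499 × 10^5 / (3.9 × 10^-4 × 1.11 × 10^8) = 8.083 m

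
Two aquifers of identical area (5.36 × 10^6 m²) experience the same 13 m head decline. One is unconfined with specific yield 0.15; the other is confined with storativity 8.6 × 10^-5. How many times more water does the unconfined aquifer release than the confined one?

Unconfined: ΔV_u = Sy × A × Δh = 0.15 × 5.36 × 10^6 × 13 = 1.045 × 10^7 m³
Confined: ΔV_c = S × A × Δh = 8.6 × 10^-5 × 5.36 × 10^6 × 13 = 5992 m³
Ratio = ΔV_u / ΔV_c = Sy / S = 0.15 / 8.6 × 10^-5 = 1744

ΔV_u / ΔV_c ≈ 1740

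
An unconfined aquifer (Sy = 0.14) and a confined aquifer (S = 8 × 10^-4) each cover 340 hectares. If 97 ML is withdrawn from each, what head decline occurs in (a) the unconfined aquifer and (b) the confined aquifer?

A = 340 hectares = 3.4 × 10^6 m²
ΔV = 97 ML = 97000 m³
Unconfined: Δh_u = ΔV/(Sy·A) = 97000/(0.14 × 3.4 × 10^6) = 0.2038 m
Confined: Δh_c = ΔV/(S·A) = 97000/(8 × 10^-4 × 3.4 × 10^6) = 35.66 m

Δh_u ≈ 0.204 m; Δh_c ≈ 35.7 m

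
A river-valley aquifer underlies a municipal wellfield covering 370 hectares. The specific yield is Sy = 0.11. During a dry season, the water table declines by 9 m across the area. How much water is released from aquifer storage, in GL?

A = 370 hectares = 3.7 × 10^6 m²
ΔV = Sy × A × Δh = 0.11 × 3.7 × 10^6 m² × 9 m = 3.663 × 10^6 m³
ΔV = 3.663 × 10^6 m³ = 3.663 GL

ΔV ≈ 3.66 GL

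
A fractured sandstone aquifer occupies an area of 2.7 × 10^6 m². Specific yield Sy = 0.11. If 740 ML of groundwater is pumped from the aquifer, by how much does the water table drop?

ΔV = 740 ML = 7.4 × 10^5 m³
Δh = ΔV / (Sy × A) = 7.4 × 10^5 m³ / (0.11 × 2.7 × 10^6 m²) = 2.492 m

Δh ≈ 2.49 m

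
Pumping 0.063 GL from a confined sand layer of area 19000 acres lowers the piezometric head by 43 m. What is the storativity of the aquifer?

S ≈ 1.9 × 10^-5

A = 19000 acres = 7.689 × 10^7 m²
ΔV = 0.063 GL = 63000 m³
S = ΔV / (A × Δh) = 63000 m³ / (7.689 × 10^7 m² × 43 m) = 1.905 × 10^-5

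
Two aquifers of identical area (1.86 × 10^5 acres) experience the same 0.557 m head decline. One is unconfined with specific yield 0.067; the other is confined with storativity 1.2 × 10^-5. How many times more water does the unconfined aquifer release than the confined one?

ΔV_u / ΔV_c ≈ 5580

A = 1.86 × 10^5 acres = 7.527 × 10^8 m²
Unconfined: ΔV_u = Sy × A × Δh = 0.067 × 7.527 × 10^8 × 0.557 = 2.809 × 10^7 m³
Confined: ΔV_c = S × A × Δh = 1.2 × 10^-5 × 7.527 × 10^8 × 0.557 = 5031 m³
Ratio = ΔV_u / ΔV_c = Sy / S = 0.067 / 1.2 × 10^-5 = 5583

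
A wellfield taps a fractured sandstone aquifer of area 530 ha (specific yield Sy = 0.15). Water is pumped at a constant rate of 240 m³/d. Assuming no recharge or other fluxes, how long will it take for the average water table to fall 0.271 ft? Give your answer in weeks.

A = 530 ha = 5.3 × 10^6 m²
Δh = 0.271 ft = 0.0826 m
ΔV = Sy × A × Δh = 0.15 × 5.3 × 10^6 × 0.0826 = 65670 m³
t = ΔV / Q = 65670 m³ / 240 m³/d = 273.6 d
t = 273.6 d ≈ 39.09 weeks

t ≈ 39.1 weeks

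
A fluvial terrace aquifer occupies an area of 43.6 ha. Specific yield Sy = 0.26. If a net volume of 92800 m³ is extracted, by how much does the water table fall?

A = 43.6 ha = 4.36 × 10^5 m²
Δh = ΔV / (Sy × A) = 92800 m³ / (0.26 × 4.36 × 10^5 m²) = 0.8186 m

Δh ≈ 0.819 m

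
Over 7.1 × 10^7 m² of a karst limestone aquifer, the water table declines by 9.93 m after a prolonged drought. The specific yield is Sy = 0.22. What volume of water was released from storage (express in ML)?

ΔV ≈ 1.55 × 10^5 ML

ΔV = Sy × A × Δh = 0.22 × 7.1 × 10^7 m² × 9.93 m = 1.551 × 10^8 m³
ΔV = 1.551 × 10^8 m³ = 1.551 × 10^5 ML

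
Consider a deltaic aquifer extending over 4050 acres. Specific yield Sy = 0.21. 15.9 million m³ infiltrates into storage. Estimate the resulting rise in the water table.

A = 4050 acres = 1.639 × 10^7 m²
ΔV = 15.9 million m³ = 1.59 × 10^7 m³
Δh = ΔV / (Sy × A) = 1.59 × 10^7 m³ / (0.21 × 1.639 × 10^7 m²) = 4.62 m

Δh ≈ 4.62 m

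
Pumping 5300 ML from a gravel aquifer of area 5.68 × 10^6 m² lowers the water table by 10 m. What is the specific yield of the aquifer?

Sy ≈ 0.093

ΔV = 5300 ML = 5.3 × 10^6 m³
Sy = ΔV / (A × Δh) = 5.3 × 10^6 m³ / (5.68 × 10^6 m² × 10 m) = 0.09331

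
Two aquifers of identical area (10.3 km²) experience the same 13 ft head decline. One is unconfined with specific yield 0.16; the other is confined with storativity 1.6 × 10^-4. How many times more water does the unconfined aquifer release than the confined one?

A = 10.3 km² = 1.03 × 10^7 m²
Δh = 13 ft = 3.962 m
Unconfined: ΔV_u = Sy × A × Δh = 0.16 × 1.03 × 10^7 × 3.962 = 6.53 × 10^6 m³
Confined: ΔV_c = S × A × Δh = 1.6 × 10^-4 × 1.03 × 10^7 × 3.962 = 6530 m³
Ratio = ΔV_u / ΔV_c = Sy / S = 0.16 / 1.6 × 10^-4 = 1000

ΔV_u / ΔV_c ≈ 1000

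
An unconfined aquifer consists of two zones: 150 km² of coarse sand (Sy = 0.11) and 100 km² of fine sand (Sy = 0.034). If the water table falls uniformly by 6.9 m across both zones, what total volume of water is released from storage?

ΔV ≈ 1.37 × 10^8 m³

A₁ = 150 km² = 1.5 × 10^8 m²; A₂ = 100 km² = 1 × 10^8 m²
ΔV₁ = 0.11 × 1.5 × 10^8 × 6.9 = 1.139 × 10^8 m³
ΔV₂ = 0.034 × 1 × 10^8 × 6.9 = 2.346 × 10^7 m³
ΔV = ΔV₁ + ΔV₂ = 1.373 × 10^8 m³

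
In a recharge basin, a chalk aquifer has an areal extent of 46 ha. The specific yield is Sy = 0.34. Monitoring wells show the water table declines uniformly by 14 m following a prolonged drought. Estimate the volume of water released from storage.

ΔV ≈ 2.19 × 10^6 m³

A = 46 ha = 4.6 × 10^5 m²
ΔV = Sy × A × Δh = 0.34 × 4.6 × 10^5 m² × 14 m = 2.19 × 10^6 m³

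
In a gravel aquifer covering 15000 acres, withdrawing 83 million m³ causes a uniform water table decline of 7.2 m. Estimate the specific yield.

A = 15000 acres = 6.07 × 10^7 m²
ΔV = 83 million m³ = 8.3 × 10^7 m³
Sy = ΔV / (A × Δh) = 8.3 × 10^7 m³ / (6.07 × 10^7 m² × 7.2 m) = 0.1899

Sy ≈ 0.19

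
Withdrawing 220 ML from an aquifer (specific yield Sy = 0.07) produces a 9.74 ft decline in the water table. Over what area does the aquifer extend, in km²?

A ≈ 1.06 km²

Δh = 9.74 ft = 2.969 m
ΔV = 220 ML = 2.2 × 10^5 m³
A = ΔV / (Sy × Δh) = 2.2 × 10^5 / (0.07 × 2.969) = 1.059 × 10^6 m²
A = 1.059 × 10^6 m² = 1.059 km²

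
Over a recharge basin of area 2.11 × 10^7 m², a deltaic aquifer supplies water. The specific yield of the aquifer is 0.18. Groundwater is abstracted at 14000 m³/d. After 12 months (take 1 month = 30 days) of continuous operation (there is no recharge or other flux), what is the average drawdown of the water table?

t = 12 months = 360 d
ΔV = Q × t = 14000 m³/d × 360 d = 5.04 × 10^6 m³
Δh = ΔV / (Sy × A) = 5.04 × 10^6 / (0.18 × 2.11 × 10^7) = 1.327 m

Δh ≈ 1.33 m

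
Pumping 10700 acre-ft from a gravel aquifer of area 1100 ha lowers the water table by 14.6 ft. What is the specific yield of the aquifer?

A = 1100 ha = 1.1 × 10^7 m²
Δh = 14.6 ft = 4.45 m
ΔV = 10700 acre-ft = 1.32 × 10^7 m³
Sy = ΔV / (A × Δh) = 1.32 × 10^7 m³ / (1.1 × 10^7 m² × 4.45 m) = 0.2696

Sy ≈ 0.27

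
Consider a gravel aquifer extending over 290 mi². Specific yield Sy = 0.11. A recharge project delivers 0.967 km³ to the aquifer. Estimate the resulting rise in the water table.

A = 290 mi² = 7.511 × 10^8 m²
ΔV = 0.967 km³ = 9.67 × 10^8 m³
Δh = ΔV / (Sy × A) = 9.67 × 10^8 m³ / (0.11 × 7.511 × 10^8 m²) = 11.7 m

Δh ≈ 11.7 m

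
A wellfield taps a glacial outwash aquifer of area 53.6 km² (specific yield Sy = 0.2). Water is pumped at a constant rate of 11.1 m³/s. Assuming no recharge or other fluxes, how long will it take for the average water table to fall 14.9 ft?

A = 53.6 km² = 5.36 × 10^7 m²
Δh = 14.9 ft = 4.542 m
ΔV = Sy × A × Δh = 0.2 × 5.36 × 10^7 × 4.542 = 4.869 × 10^7 m³
Q = 11.1 m³/s = 9.59 × 10^5 m³/d
t = ΔV / Q = 4.869 × 10^7 m³ / 9.59 × 10^5 m³/d = 50.76 d

t ≈ 50.8 days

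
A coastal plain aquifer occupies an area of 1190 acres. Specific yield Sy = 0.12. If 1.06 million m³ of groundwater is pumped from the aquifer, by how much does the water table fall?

Δh ≈ 1.83 m

A = 1190 acres = 4.816 × 10^6 m²
ΔV = 1.06 million m³ = 1.06 × 10^6 m³
Δh = ΔV / (Sy × A) = 1.06 × 10^6 m³ / (0.12 × 4.816 × 10^6 m²) = 1.834 m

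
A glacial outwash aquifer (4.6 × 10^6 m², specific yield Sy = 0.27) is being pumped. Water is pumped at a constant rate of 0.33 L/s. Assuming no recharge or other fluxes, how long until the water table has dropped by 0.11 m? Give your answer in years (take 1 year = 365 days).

t ≈ 13.1 years

ΔV = Sy × A × Δh = 0.27 × 4.6 × 10^6 × 0.11 = 1.366 × 10^5 m³
Q = 0.33 L/s = 28.51 m³/d
t = ΔV / Q = 1.366 × 10^5 m³ / 28.51 m³/d = 4792 d
t = 4792 d ≈ 13.13 years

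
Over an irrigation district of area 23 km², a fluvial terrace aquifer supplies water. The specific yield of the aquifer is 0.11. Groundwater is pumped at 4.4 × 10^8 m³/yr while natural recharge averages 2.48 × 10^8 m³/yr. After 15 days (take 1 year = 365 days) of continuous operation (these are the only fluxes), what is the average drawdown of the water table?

Δh ≈ 3.12 m

A = 23 km² = 2.3 × 10^7 m²
Net abstraction = 4.4 × 10^8 − 2.48 × 10^8 = 1.92 × 10^8 m³/yr
Q_net = 1.92 × 10^8 m³/yr = 5.26 × 10^5 m³/d
ΔV = Q × t = 5.26 × 10^5 m³/d × 15 d = 7.89 × 10^6 m³
Δh = ΔV / (Sy × A) = 7.89 × 10^6 / (0.11 × 2.3 × 10^7) = 3.119 m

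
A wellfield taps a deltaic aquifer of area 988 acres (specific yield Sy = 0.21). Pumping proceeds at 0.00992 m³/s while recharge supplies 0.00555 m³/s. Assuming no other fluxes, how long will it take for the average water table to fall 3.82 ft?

t ≈ 2590 days

A = 988 acres = 3.998 × 10^6 m²
Δh = 3.82 ft = 1.164 m
ΔV = Sy × A × Δh = 0.21 × 3.998 × 10^6 × 1.164 = 9.776 × 10^5 m³
Net withdrawal = 0.00992 − 0.00555 = 0.00437 m³/s = 377.6 m³/d
t = ΔV / Q = 9.776 × 10^5 m³ / 377.6 m³/d = 2589 d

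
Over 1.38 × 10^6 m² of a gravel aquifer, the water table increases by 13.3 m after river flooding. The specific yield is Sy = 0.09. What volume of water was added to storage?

ΔV = Sy × A × Δh = 0.09 × 1.38 × 10^6 m² × 13.3 m = 1.652 × 10^6 m³

ΔV ≈ 1.65 × 10^6 m³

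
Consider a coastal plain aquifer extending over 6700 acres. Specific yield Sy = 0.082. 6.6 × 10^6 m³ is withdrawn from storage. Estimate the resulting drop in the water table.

A = 6700 acres = 2.711 × 10^7 m²
Δh = ΔV / (Sy × A) = 6.6 × 10^6 m³ / (0.082 × 2.711 × 10^7 m²) = 2.969 m

Δh ≈ 2.97 m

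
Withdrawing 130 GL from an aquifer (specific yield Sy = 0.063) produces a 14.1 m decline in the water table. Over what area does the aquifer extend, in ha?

A ≈ 14600 ha

ΔV = 130 GL = 1.3 × 10^8 m³
A = ΔV / (Sy × Δh) = 1.3 × 10^8 / (0.063 × 14.1) = 1.463 × 10^8 m²
A = 1.463 × 10^8 m² = 14630 ha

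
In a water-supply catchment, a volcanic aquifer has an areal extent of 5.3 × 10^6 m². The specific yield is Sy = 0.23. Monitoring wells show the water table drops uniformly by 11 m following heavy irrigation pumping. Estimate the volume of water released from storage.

ΔV = Sy × A × Δh = 0.23 × 5.3 × 10^6 m² × 11 m = 1.341 × 10^7 m³

ΔV ≈ 1.34 × 10^7 m³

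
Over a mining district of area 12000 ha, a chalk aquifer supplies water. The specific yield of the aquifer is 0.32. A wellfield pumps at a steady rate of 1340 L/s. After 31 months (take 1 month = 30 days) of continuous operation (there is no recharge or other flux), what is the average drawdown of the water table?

Δh ≈ 2.8 m

A = 12000 ha = 1.2 × 10^8 m²
Q = 1340 L/s = 1.158 × 10^5 m³/d
t = 31 months = 930 d
ΔV = Q × t = 1.158 × 10^5 m³/d × 930 d = 1.077 × 10^8 m³
Δh = ΔV / (Sy × A) = 1.077 × 10^8 / (0.32 × 1.2 × 10^8) = 2.804 m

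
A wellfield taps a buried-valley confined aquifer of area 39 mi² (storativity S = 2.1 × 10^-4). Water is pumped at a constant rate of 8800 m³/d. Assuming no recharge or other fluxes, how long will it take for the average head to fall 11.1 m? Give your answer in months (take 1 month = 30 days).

A = 39 mi² = 1.01 × 10^8 m²
ΔV = S × A × Δh = 2.1 × 10^-4 × 1.01 × 10^8 × 11.1 = 2.355 × 10^5 m³
t = ΔV / Q = 2.355 × 10^5 m³ / 8800 m³/d = 26.76 d
t = 26.76 d ≈ 0.8919 months

t ≈ 0.892 months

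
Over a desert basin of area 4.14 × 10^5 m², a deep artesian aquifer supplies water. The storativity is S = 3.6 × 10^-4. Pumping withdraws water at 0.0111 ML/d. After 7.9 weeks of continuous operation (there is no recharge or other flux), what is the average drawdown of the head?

Δh ≈ 4.12 m

Q = 0.0111 ML/d = 11.1 m³/d
t = 7.9 weeks = 55.3 d
ΔV = Q × t = 11.1 m³/d × 55.3 d = 613.8 m³
Δh = ΔV / (S × A) = 613.8 / (3.6 × 10^-4 × 4.14 × 10^5) = 4.119 m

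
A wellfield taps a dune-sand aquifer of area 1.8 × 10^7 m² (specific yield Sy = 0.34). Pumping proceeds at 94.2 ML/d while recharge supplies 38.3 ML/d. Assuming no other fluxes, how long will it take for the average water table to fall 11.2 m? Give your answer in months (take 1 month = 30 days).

ΔV = Sy × A × Δh = 0.34 × 1.8 × 10^7 × 11.2 = 6.854 × 10^7 m³
Net withdrawal = 94.2 − 38.3 = 55.9 ML/d = 55900 m³/d
t = ΔV / Q = 6.854 × 10^7 m³ / 55900 m³/d = 1226 d
t = 1226 d ≈ 40.87 months

t ≈ 40.9 months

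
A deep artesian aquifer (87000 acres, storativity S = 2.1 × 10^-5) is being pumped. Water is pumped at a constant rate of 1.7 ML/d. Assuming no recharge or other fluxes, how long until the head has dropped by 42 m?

t ≈ 183 days

A = 87000 acres = 3.521 × 10^8 m²
ΔV = S × A × Δh = 2.1 × 10^-5 × 3.521 × 10^8 × 42 = 3.105 × 10^5 m³
Q = 1.7 ML/d = 1700 m³/d
t = ΔV / Q = 3.105 × 10^5 m³ / 1700 m³/d = 182.7 d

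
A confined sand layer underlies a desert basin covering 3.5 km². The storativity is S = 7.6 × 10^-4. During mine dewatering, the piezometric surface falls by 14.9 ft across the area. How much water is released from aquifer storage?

A = 3.5 km² = 3.5 × 10^6 m²
Δh = 14.9 ft = 4.542 m
ΔV = S × A × Δh = 7.6 × 10^-4 × 3.5 × 10^6 m² × 4.542 m = 12080 m³

ΔV ≈ 12100 m³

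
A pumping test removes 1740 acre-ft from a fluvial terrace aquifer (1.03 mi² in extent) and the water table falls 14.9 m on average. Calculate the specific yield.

Sy ≈ 0.054

A = 1.03 mi² = 2.668 × 10^6 m²
ΔV = 1740 acre-ft = 2.146 × 10^6 m³
Sy = ΔV / (A × Δh) = 2.146 × 10^6 m³ / (2.668 × 10^6 m² × 14.9 m) = 0.054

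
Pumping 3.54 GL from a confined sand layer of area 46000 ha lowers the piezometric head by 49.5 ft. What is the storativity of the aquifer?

A = 46000 ha = 4.6 × 10^8 m²
Δh = 49.5 ft = 15.09 m
ΔV = 3.54 GL = 3.54 × 10^6 m³
S = ΔV / (A × Δh) = 3.54 × 10^6 m³ / (4.6 × 10^8 m² × 15.09 m) = 5.101 × 10^-4

S ≈ 5.1 × 10^-4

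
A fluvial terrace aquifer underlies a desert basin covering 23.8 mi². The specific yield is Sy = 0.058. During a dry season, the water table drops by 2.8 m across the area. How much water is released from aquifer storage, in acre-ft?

A = 23.8 mi² = 6.164 × 10^7 m²
ΔV = Sy × A × Δh = 0.058 × 6.164 × 10^7 m² × 2.8 m = 1.001 × 10^7 m³
ΔV = 1.001 × 10^7 m³ = 8116 acre-ft

ΔV ≈ 8120 acre-ft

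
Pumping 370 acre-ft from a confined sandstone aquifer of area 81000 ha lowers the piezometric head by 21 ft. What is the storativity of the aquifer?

A = 81000 ha = 8.1 × 10^8 m²
Δh = 21 ft = 6.401 m
ΔV = 370 acre-ft = 4.564 × 10^5 m³
S = ΔV / (A × Δh) = 4.564 × 10^5 m³ / (8.1 × 10^8 m² × 6.401 m) = 8.803 × 10^-5

S ≈ 8.8 × 10^-5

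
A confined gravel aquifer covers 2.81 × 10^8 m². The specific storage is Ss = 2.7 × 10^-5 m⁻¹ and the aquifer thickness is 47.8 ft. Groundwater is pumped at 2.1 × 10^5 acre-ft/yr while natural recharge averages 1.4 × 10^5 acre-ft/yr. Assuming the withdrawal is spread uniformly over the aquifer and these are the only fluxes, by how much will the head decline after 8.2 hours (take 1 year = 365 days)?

b = 47.8 ft = 14.57 m
S = Ss × b = 2.7 × 10^-5 m⁻¹ × 14.57 m = 3.934 × 10^-4
Net abstraction = 2.1 × 10^5 − 1.4 × 10^5 = 70000 acre-ft/yr
Q_net = 70000 acre-ft/yr = 2.366 × 10^5 m³/d
t = 8.2 hours = 0.3417 d
ΔV = Q × t = 2.366 × 10^5 m³/d × 0.3417 d = 80820 m³
Δh = ΔV / (S × A) = 80820 / (3.934 × 10^-4 × 2.81 × 10^8) = 0.7312 m

Δh ≈ 0.731 m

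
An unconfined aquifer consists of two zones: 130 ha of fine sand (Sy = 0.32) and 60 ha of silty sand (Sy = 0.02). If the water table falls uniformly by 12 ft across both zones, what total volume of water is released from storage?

ΔV ≈ 1.57 × 10^6 m³

A₁ = 130 ha = 1.3 × 10^6 m²; A₂ = 60 ha = 6 × 10^5 m²
Δh = 12 ft = 3.658 m
ΔV₁ = 0.32 × 1.3 × 10^6 × 3.658 = 1.522 × 10^6 m³
ΔV₂ = 0.02 × 6 × 10^5 × 3.658 = 43890 m³
ΔV = ΔV₁ + ΔV₂ = 1.565 × 10^6 m³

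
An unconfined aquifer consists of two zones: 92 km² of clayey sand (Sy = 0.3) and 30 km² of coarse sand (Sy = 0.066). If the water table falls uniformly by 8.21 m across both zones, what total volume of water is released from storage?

A₁ = 92 km² = 9.2 × 10^7 m²; A₂ = 30 km² = 3 × 10^7 m²
ΔV₁ = 0.3 × 9.2 × 10^7 × 8.21 = 2.266 × 10^8 m³
ΔV₂ = 0.066 × 3 × 10^7 × 8.21 = 1.626 × 10^7 m³
ΔV = ΔV₁ + ΔV₂ = 2.429 × 10^8 m³

ΔV ≈ 2.43 × 10^8 m³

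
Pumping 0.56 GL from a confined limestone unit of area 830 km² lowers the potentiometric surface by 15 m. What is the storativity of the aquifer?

A = 830 km² = 8.3 × 10^8 m²
ΔV = 0.56 GL = 5.6 × 10^5 m³
S = ΔV / (A × Δh) = 5.6 × 10^5 m³ / (8.3 × 10^8 m² × 15 m) = 4.498 × 10^-5

S ≈ 4.5 × 10^-5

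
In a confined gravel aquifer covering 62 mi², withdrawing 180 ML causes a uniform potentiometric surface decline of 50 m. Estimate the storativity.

S ≈ 2.2 × 10^-5

A = 62 mi² = 1.606 × 10^8 m²
ΔV = 180 ML = 1.8 × 10^5 m³
S = ΔV / (A × Δh) = 1.8 × 10^5 m³ / (1.606 × 10^8 m² × 50 m) = 2.242 × 10^-5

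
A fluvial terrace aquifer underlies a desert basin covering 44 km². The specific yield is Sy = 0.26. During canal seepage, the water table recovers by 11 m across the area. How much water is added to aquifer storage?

ΔV ≈ 1.26 × 10^8 m³

A = 44 km² = 4.4 × 10^7 m²
ΔV = Sy × A × Δh = 0.26 × 4.4 × 10^7 m² × 11 m = 1.258 × 10^8 m³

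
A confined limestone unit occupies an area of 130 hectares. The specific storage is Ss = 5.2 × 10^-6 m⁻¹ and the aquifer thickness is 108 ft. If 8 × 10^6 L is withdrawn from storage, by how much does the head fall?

Δh ≈ 36 m

b = 108 ft = 32.92 m
S = Ss × b = 5.2 × 10^-6 m⁻¹ × 32.92 m = 1.712 × 10^-4
A = 130 hectares = 1.3 × 10^6 m²
ΔV = 8 × 10^6 L = 8000 m³
Δh = ΔV / (S × A) = 8000 m³ / (1.712 × 10^-4 × 1.3 × 10^6 m²) = 35.95 m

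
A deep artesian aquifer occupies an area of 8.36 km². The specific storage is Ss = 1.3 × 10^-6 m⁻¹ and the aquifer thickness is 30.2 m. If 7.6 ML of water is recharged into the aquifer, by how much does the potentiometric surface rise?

Δh ≈ 23.2 m

S = Ss × b = 1.3 × 10^-6 m⁻¹ × 30.2 m = 3.926 × 10^-5
A = 8.36 km² = 8.36 × 10^6 m²
ΔV = 7.6 ML = 7600 m³
Δh = ΔV / (S × A) = 7600 m³ / (3.926 × 10^-5 × 8.36 × 10^6 m²) = 23.16 m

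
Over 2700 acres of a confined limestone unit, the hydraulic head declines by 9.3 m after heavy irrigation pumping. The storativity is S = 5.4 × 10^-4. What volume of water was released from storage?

A = 2700 acres = 1.093 × 10^7 m²
ΔV = S × A × Δh = 5.4 × 10^-4 × 1.093 × 10^7 m² × 9.3 m = 54870 m³

ΔV ≈ 54900 m³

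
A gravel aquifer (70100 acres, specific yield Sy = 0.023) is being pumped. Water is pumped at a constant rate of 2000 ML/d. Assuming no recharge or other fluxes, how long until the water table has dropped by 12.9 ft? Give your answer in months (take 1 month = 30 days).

A = 70100 acres = 2.837 × 10^8 m²
Δh = 12.9 ft = 3.932 m
ΔV = Sy × A × Δh = 0.023 × 2.837 × 10^8 × 3.932 = 2.565 × 10^7 m³
Q = 2000 ML/d = 2 × 10^6 m³/d
t = ΔV / Q = 2.565 × 10^7 m³ / 2 × 10^6 m³/d = 12.83 d
t = 12.83 d ≈ 0.4276 months

t ≈ 0.428 months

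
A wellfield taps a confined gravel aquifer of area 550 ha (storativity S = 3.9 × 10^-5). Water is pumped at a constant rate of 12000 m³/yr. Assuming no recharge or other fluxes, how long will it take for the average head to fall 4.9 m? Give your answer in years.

t ≈ 0.0876 years

A = 550 ha = 5.5 × 10^6 m²
ΔV = S × A × Δh = 3.9 × 10^-5 × 5.5 × 10^6 × 4.9 = 1051 m³
Q = 12000 m³/yr = 32.88 m³/d
t = ΔV / Q = 1051 m³ / 32.88 m³/d = 31.97 d
t = 31.97 d ≈ 0.08759 years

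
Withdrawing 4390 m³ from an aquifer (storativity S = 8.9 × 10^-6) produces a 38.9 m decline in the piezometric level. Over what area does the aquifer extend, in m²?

A = ΔV / (S × Δh) = 4390 / (8.9 × 10^-6 × 38.9) = 1.268 × 10^7 m²

A ≈ 1.27 × 10^7 m²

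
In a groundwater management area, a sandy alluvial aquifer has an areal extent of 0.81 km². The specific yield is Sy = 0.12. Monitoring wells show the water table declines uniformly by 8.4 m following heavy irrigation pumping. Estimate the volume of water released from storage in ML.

ΔV ≈ 816 ML

A = 0.81 km² = 8.1 × 10^5 m²
ΔV = Sy × A × Δh = 0.12 × 8.1 × 10^5 m² × 8.4 m = 8.165 × 10^5 m³
ΔV = 8.165 × 10^5 m³ = 816.5 ML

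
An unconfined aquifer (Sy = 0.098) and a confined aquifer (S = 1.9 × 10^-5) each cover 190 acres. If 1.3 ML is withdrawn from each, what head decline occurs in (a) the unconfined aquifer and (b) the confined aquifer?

Δh_u ≈ 0.0173 m; Δh_c ≈ 89 m

A = 190 acres = 7.689 × 10^5 m²
ΔV = 1.3 ML = 1300 m³
Unconfined: Δh_u = ΔV/(Sy·A) = 1300/(0.098 × 7.689 × 10^5) = 0.01725 m
Confined: Δh_c = ΔV/(S·A) = 1300/(1.9 × 10^-5 × 7.689 × 10^5) = 88.99 m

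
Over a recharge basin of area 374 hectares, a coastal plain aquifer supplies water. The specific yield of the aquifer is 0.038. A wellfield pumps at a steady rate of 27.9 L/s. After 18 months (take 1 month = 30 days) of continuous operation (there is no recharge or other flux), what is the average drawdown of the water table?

Δh ≈ 9.16 m

A = 374 hectares = 3.74 × 10^6 m²
Q = 27.9 L/s = 2411 m³/d
t = 18 months = 540 d
ΔV = Q × t = 2411 m³/d × 540 d = 1.302 × 10^6 m³
Δh = ΔV / (Sy × A) = 1.302 × 10^6 / (0.038 × 3.74 × 10^6) = 9.159 m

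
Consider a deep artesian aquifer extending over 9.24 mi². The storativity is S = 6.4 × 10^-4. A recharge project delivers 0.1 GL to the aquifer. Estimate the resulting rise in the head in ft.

A = 9.24 mi² = 2.393 × 10^7 m²
ΔV = 0.1 GL = 1 × 10^5 m³
Δh = ΔV / (S × A) = 1 × 10^5 m³ / (6.4 × 10^-4 × 2.393 × 10^7 m²) = 6.529 m
Δh = 6.529 m = 21.42 ft

Δh ≈ 21.4 ft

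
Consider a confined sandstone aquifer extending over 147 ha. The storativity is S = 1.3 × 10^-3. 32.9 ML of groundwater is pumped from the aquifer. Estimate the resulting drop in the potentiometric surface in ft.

A = 147 ha = 1.47 × 10^6 m²
ΔV = 32.9 ML = 32900 m³
Δh = ΔV / (S × A) = 32900 m³ / (0.0013 × 1.47 × 10^6 m²) = 17.22 m
Δh = 17.22 m = 56.48 ft

Δh ≈ 56.5 ft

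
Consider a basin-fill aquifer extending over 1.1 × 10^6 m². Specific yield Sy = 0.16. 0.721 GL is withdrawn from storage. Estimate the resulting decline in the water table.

ΔV = 0.721 GL = 7.21 × 10^5 m³
Δh = ΔV / (Sy × A) = 7.21 × 10^5 m³ / (0.16 × 1.1 × 10^6 m²) = 4.097 m

Δh ≈ 4.1 m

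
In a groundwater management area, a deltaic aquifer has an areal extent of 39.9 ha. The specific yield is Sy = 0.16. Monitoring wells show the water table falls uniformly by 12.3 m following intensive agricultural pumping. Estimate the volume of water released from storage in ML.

ΔV ≈ 785 ML

A = 39.9 ha = 3.99 × 10^5 m²
ΔV = Sy × A × Δh = 0.16 × 3.99 × 10^5 m² × 12.3 m = 7.852 × 10^5 m³
ΔV = 7.852 × 10^5 m³ = 785.2 ML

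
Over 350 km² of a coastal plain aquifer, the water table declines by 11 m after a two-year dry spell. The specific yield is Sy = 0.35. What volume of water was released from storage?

ΔV ≈ 1.35 × 10^9 m³

A = 350 km² = 3.5 × 10^8 m²
ΔV = Sy × A × Δh = 0.35 × 3.5 × 10^8 m² × 11 m = 1.347 × 10^9 m³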